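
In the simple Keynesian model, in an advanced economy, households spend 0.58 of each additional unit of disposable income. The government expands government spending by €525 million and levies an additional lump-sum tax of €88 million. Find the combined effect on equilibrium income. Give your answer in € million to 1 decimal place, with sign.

Expenditure multiplier = 1/(1 − MPC) = 1/(1 − 0.58) = 1/0.42 ≈ 2.381.
ΔG contributes k·ΔG = (+€525 million) / 0.42 = +€1,250 million.
ΔT of +€88 million changes first-round spending by −c·ΔT = −€51.04 million, contributing k·(−c·ΔT) = (−€51.04 million) / 0.42 ≈ −€121.5 million.
Net ΔY = k(ΔG − c·ΔT) = (+€473.96 million) / 0.42 ≈ +€1,128.5 million.

+€1,128.5 million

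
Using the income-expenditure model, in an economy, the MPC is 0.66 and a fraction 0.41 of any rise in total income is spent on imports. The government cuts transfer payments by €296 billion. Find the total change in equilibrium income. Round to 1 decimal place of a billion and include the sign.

−€260.5 billion

The transfer change shifts disposable income by −€296 billion, so first-round consumption changes by c·ΔTR = 0.66 × (−€296 billion) = −€195.36 billion.
Expenditure multiplier = 1/(1 − c + m) = 1/(1 − 0.66 + 0.41) = 1/0.75 ≈ 1.333.
The transfer multiplier is c × k = 0.88, so ΔY = k × (c·ΔTR) = (−€195.36 billion) / 0.75 ≈ −€260.5 billion.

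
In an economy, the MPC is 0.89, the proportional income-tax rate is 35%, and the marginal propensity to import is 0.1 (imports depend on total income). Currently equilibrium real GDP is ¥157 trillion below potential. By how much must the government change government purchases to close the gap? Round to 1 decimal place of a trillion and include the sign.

+¥81.9 trillion

Spending multiplier = 1/(1 − c(1−t) + m) = 1/(1 − 0.89×0.65 + 0.1) = 1/0.5215 ≈ 1.918.
Need ΔY = +¥157 trillion, so ΔG = ΔY/k = (+¥157 trillion) × 0.5215 ≈ +¥81.9 trillion.
The government should increase government purchases by ¥81.9 trillion.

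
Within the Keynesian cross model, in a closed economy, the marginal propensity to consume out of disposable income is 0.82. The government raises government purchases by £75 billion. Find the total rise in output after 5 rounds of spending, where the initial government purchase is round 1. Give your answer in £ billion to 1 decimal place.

£262.2 billion

Round 1 adds ΔG = £75 billion; each later round is MPC = 0.82 times the previous.
After 5 rounds: 75 + 61.5 + 50.43 + 41.3526 + 33.909132 = ΔG·(1 − c^5)/(1 − c) = 75 × (1 − 0.3707398432)/0.18 ≈ £262.2 billion.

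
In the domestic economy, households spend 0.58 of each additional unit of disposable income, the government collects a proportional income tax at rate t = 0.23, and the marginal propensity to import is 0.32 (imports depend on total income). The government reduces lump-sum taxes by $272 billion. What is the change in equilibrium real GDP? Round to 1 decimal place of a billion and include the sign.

+$180.6 billion

A lump-sum tax change of −$272 billion shifts disposable income by +$272 billion; first-round consumption changes by −c × ΔT = −0.58 × (−$272 billion) = +$157.76 billion.
Expenditure multiplier = 1/(1 − c(1−t) + m) = 1/(1 − 0.58×0.77 + 0.32) = 1/0.8734 ≈ 1.145.
The tax multiplier is −c × k ≈ −0.664, so ΔY = k × (−c·ΔT) = (+$157.76 billion) / 0.8734 ≈ +$180.6 billion.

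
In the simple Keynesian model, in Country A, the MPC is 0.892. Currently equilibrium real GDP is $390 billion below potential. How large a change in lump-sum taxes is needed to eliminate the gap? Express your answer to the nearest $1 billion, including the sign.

−$47 billion

Spending multiplier = 1/(1 − MPC) = 1/(1 − 0.892) = 1/0.108 ≈ 9.259.
Tax multiplier = −c·k = −0.892/0.108 ≈ −8.259. Need ΔY = +$390 billion, so ΔT = ΔY/(−c·k) = −(+$390 billion) × 0.108 / 0.892 ≈ −$47 billion.
The government should cut lump-sum taxes by $47 billion.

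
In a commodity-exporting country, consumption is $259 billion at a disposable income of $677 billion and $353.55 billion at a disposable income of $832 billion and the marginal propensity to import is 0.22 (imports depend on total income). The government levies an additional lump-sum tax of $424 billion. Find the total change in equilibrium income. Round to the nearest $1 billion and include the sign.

−$424 billion

MPC = ΔC/ΔYd = (353.55 − 259)/(832 − 677) = 94.55/155 = 0.61.
A lump-sum tax change of +$424 billion shifts disposable income by −$424 billion; first-round consumption changes by −c × ΔT = −0.61 × (+$424 billion) = −$258.64 billion.
Expenditure multiplier = 1/(1 − c + m) = 1/(1 − 0.61 + 0.22) = 1/0.61 ≈ 1.639.
The tax multiplier is −c × k = −1, so ΔY = k × (−c·ΔT) = (−$258.64 billion) / 0.61 = −$424 billion.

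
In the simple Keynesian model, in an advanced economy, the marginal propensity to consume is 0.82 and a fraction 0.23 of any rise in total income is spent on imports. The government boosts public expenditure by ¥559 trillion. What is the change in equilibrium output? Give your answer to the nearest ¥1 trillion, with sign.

+¥1,363 trillion

Spending multiplier = 1/(1 − c + m) = 1/(1 − 0.82 + 0.23) = 1/0.41 ≈ 2.439.
ΔY = k × ΔG = (+¥559 trillion) / 0.41 ≈ +¥1,363 trillion.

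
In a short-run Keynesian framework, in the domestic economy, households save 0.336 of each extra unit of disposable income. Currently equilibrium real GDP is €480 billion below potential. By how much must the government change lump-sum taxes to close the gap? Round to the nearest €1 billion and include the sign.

−€243 billion

MPC = 1 − MPS = 1 − 0.336 = 0.664.
Spending multiplier = 1/(1 − MPC) = 1/(1 − 0.664) = 1/0.336 ≈ 2.976.
Tax multiplier = −c·k = −0.664/0.336 ≈ −1.976. Need ΔY = +€480 billion, so ΔT = ΔY/(−c·k) = −(+€480 billion) × 0.336 / 0.664 ≈ −€243 billion.
The government should cut lump-sum taxes by €243 billion.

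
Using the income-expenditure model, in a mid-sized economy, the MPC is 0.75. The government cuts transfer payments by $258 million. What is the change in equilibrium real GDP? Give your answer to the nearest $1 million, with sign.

The transfer change shifts disposable income by −$258 million, so first-round consumption changes by c·ΔTR = 0.75 × (−$258 million) = −$193.5 million.
Expenditure multiplier = 1/(1 − MPC) = 1/(1 − 0.75) = 1/0.25 = 4.
The transfer multiplier is c × k = 3, so ΔY = k × (c·ΔTR) = (−$193.5 million) / 0.25 = −$774 million.

−$774 million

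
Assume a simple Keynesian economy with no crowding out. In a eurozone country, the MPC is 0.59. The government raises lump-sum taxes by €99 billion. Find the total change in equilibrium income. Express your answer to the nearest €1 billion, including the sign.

A lump-sum tax change of +€99 billion shifts disposable income by −€99 billion; first-round consumption changes by −c × ΔT = −0.59 × (+€99 billion) = −€58.41 billion.
Expenditure multiplier = 1/(1 − MPC) = 1/(1 − 0.59) = 1/0.41 ≈ 2.439.
The tax multiplier is −c × k ≈ −1.439, so ΔY = k × (−c·ΔT) = (−€58.41 billion) / 0.41 ≈ −€142 billion.

−€142 billion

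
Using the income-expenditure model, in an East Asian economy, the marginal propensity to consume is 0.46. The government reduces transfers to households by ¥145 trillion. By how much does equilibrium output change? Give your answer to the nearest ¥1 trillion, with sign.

The transfer change shifts disposable income by −¥145 trillion, so first-round consumption changes by c·ΔTR = 0.46 × (−¥145 trillion) = −¥66.7 trillion.
Expenditure multiplier = 1/(1 − MPC) = 1/(1 − 0.46) = 1/0.54 ≈ 1.852.
The transfer multiplier is c × k ≈ 0.852, so ΔY = k × (c·ΔTR) = (−¥66.7 trillion) / 0.54 ≈ −¥124 trillion.

−¥124 trillion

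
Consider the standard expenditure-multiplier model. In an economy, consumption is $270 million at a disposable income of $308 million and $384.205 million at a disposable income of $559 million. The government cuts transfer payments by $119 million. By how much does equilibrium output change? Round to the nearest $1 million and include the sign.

−$99 million

MPC = ΔC/ΔYd = (384.205 − 270)/(559 − 308) = 114.205/251 = 0.455.
The transfer change shifts disposable income by −$119 million, so first-round consumption changes by c·ΔTR = 0.455 × (−$119 million) = −$54.145 million.
Expenditure multiplier = 1/(1 − MPC) = 1/(1 − 0.455) = 1/0.545 ≈ 1.835.
The transfer multiplier is c × k ≈ 0.835, so ΔY = k × (c·ΔTR) = (−$54.145 million) / 0.545 ≈ −$99 million.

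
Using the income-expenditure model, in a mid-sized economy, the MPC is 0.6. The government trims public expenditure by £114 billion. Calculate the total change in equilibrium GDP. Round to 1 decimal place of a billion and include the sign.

Spending multiplier = 1/(1 − MPC) = 1/(1 − 0.6) = 1/0.4 = 2.5.
ΔY = k × ΔG = (−£114 billion) / 0.4 = −£285 billion.

−£285.0 billion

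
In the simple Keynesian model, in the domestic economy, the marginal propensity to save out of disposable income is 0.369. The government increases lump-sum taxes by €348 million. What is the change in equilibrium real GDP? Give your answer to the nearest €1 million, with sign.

MPC = 1 − MPS = 1 − 0.369 = 0.631.
A lump-sum tax change of +€348 million shifts disposable income by −€348 million; first-round consumption changes by −c × ΔT = −0.631 × (+€348 million) = −€219.588 million.
Expenditure multiplier = 1/(1 − MPC) = 1/(1 − 0.631) = 1/0.369 ≈ 2.71.
The tax multiplier is −c × k ≈ −1.71, so ΔY = k × (−c·ΔT) = (−€219.588 million) / 0.369 ≈ −€595 million.

−€595 million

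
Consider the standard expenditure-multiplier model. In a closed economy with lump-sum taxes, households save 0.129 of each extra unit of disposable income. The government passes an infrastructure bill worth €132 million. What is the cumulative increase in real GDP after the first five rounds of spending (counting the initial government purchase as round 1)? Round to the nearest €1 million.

MPC = 1 − MPS = 1 − 0.129 = 0.871.
Round 1 adds ΔG = €132 million; each later round is MPC = 0.871 times the previous.
After 5 rounds: 132 + 114.972 + 100.140612 + 87.222473052 + 75.970774028292 = ΔG·(1 − c^5)/(1 − c) = 132 × (1 − 0.501292001353351)/0.129 ≈ €510 million.

€510 million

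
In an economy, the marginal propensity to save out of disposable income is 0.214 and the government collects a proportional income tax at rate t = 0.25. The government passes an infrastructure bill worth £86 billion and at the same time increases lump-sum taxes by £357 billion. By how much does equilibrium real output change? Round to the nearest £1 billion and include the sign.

MPC = 1 − MPS = 1 − 0.214 = 0.786.
Expenditure multiplier = 1/(1 − c(1−t)) = 1/(1 − 0.786×0.75) = 1/0.4105 ≈ 2.436.
ΔG contributes k·ΔG = (+£86 billion) / 0.4105 ≈ +£209.5 billion.
ΔT of +£357 billion changes first-round spending by −c·ΔT = −£280.602 billion, contributing k·(−c·ΔT) = (−£280.602 billion) / 0.4105 ≈ −£683.6 billion.
Net ΔY = k(ΔG − c·ΔT) = (−£194.602 billion) / 0.4105 ≈ −£474 billion.

−£474 billion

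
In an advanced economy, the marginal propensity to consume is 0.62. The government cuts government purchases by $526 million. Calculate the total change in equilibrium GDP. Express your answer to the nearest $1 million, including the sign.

Spending multiplier = 1/(1 − MPC) = 1/(1 − 0.62) = 1/0.38 ≈ 2.632.
ΔY = k × ΔG = (−$526 million) / 0.38 ≈ −$1,384 million.

−$1,384 million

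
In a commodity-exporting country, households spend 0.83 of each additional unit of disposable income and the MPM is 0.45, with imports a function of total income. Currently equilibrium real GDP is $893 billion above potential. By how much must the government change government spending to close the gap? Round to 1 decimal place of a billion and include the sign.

−$553.7 billion

Spending multiplier = 1/(1 − c + m) = 1/(1 − 0.83 + 0.45) = 1/0.62 ≈ 1.613.
Need ΔY = −$893 billion, so ΔG = ΔY/k = (−$893 billion) × 0.62 ≈ −$553.7 billion.
The government should cut government spending by $553.7 billion.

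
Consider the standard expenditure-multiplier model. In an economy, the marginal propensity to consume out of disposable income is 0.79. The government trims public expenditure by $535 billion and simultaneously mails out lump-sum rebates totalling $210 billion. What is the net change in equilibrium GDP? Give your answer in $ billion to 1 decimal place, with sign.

Expenditure multiplier = 1/(1 − MPC) = 1/(1 − 0.79) = 1/0.21 ≈ 4.762.
ΔG contributes k·ΔG = (−$535 billion) / 0.21 ≈ −$2,547.6 billion.
ΔT of −$210 billion changes first-round spending by −c·ΔT = +$165.9 billion, contributing k·(−c·ΔT) = (+$165.9 billion) / 0.21 = +$790 billion.
Net ΔY = k(ΔG − c·ΔT) = (−$369.1 billion) / 0.21 ≈ −$1,757.6 billion.

−$1,757.6 billion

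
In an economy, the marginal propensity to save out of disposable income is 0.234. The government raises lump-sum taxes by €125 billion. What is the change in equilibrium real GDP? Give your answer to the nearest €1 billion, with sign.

MPC = 1 − MPS = 1 − 0.234 = 0.766.
A lump-sum tax change of +€125 billion shifts disposable income by −€125 billion; first-round consumption changes by −c × ΔT = −0.766 × (+€125 billion) = −€95.75 billion.
Expenditure multiplier = 1/(1 − MPC) = 1/(1 − 0.766) = 1/0.234 ≈ 4.274.
The tax multiplier is −c × k ≈ −3.274, so ΔY = k × (−c·ΔT) = (−€95.75 billion) / 0.234 ≈ −€409 billion.

−€409 billion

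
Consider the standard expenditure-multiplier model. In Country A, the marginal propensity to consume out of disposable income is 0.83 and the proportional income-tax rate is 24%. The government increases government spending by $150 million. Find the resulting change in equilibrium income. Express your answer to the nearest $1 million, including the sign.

Spending multiplier = 1/(1 − c(1−t)) = 1/(1 − 0.83×0.76) = 1/0.3692 ≈ 2.709.
ΔY = k × ΔG = (+$150 million) / 0.3692 ≈ +$406 million.

+$406 million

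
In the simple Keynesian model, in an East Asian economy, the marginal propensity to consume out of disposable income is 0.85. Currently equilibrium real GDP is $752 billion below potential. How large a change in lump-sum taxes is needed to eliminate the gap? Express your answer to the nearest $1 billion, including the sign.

−$133 billion

Spending multiplier = 1/(1 − MPC) = 1/(1 − 0.85) = 1/0.15 ≈ 6.667.
Tax multiplier = −c·k = −0.85/0.15 ≈ −5.667. Need ΔY = +$752 billion, so ΔT = ΔY/(−c·k) = −(+$752 billion) × 0.15 / 0.85 ≈ −$133 billion.
The government should cut lump-sum taxes by $133 billion.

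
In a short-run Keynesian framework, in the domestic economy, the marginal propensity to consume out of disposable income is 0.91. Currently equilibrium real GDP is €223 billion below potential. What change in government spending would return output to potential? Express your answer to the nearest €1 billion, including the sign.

+€20 billion

Spending multiplier = 1/(1 − MPC) = 1/(1 − 0.91) = 1/0.09 ≈ 11.111.
Need ΔY = +€223 billion, so ΔG = ΔY/k = (+€223 billion) × 0.09 ≈ +€20 billion.
The government should increase government spending by €20 billion.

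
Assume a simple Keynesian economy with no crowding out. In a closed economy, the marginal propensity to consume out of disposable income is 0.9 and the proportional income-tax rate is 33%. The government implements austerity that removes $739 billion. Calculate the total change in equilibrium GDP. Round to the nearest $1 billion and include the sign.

Spending multiplier = 1/(1 − c(1−t)) = 1/(1 − 0.9×0.67) = 1/0.397 ≈ 2.519.
ΔY = k × ΔG = (−$739 billion) / 0.397 ≈ −$1,861 billion.

−$1,861 billion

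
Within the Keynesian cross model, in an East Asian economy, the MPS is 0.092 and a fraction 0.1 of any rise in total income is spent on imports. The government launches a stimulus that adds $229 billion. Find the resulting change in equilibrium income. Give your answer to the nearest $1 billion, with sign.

+$1,193 billion

MPC = 1 − MPS = 1 − 0.092 = 0.908.
Spending multiplier = 1/(1 − c + m) = 1/(1 − 0.908 + 0.1) = 1/0.192 ≈ 5.208.
ΔY = k × ΔG = (+$229 billion) / 0.192 ≈ +$1,193 billion.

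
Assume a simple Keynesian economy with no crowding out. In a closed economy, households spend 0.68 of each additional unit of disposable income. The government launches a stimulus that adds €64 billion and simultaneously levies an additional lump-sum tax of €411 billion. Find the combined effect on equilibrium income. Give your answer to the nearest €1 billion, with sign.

Expenditure multiplier = 1/(1 − MPC) = 1/(1 − 0.68) = 1/0.32 = 3.125.
ΔG contributes k·ΔG = (+€64 billion) / 0.32 = +€200 billion.
ΔT of +€411 billion changes first-round spending by −c·ΔT = −€279.48 billion, contributing k·(−c·ΔT) = (−€279.48 billion) / 0.32 ≈ −€873.4 billion.
Net ΔY = k(ΔG − c·ΔT) = (−€215.48 billion) / 0.32 ≈ −€673 billion.

−€673 billion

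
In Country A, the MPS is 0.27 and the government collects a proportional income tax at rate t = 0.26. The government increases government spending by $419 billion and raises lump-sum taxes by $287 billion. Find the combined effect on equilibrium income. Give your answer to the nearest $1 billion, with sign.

+$456 billion

MPC = 1 − MPS = 1 − 0.27 = 0.73.
Expenditure multiplier = 1/(1 − c(1−t)) = 1/(1 − 0.73×0.74) = 1/0.4598 ≈ 2.175.
ΔG contributes k·ΔG = (+$419 billion) / 0.4598 ≈ +$911.3 billion.
ΔT of +$287 billion changes first-round spending by −c·ΔT = −$209.51 billion, contributing k·(−c·ΔT) = (−$209.51 billion) / 0.4598 ≈ −$455.7 billion.
Net ΔY = k(ΔG − c·ΔT) = (+$209.49 billion) / 0.4598 ≈ +$456 billion.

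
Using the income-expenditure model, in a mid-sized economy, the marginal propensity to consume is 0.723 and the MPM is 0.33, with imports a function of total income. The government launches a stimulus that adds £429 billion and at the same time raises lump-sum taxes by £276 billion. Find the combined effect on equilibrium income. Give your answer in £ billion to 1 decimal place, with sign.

+£378.0 billion

Expenditure multiplier = 1/(1 − c + m) = 1/(1 − 0.723 + 0.33) = 1/0.607 ≈ 1.647.
ΔG contributes k·ΔG = (+£429 billion) / 0.607 ≈ +£706.8 billion.
ΔT of +£276 billion changes first-round spending by −c·ΔT = −£199.548 billion, contributing k·(−c·ΔT) = (−£199.548 billion) / 0.607 ≈ −£328.7 billion.
Net ΔY = k(ΔG − c·ΔT) = (+£229.452 billion) / 0.607 ≈ +£378 billion.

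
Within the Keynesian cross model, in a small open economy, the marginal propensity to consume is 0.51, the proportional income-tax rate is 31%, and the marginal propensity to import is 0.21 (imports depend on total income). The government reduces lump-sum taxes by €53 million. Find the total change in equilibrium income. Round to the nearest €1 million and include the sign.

+€31 million

A lump-sum tax change of −€53 million shifts disposable income by +€53 million; first-round consumption changes by −c × ΔT = −0.51 × (−€53 million) = +€27.03 million.
Expenditure multiplier = 1/(1 − c(1−t) + m) = 1/(1 − 0.51×0.69 + 0.21) = 1/0.8581 ≈ 1.165.
The tax multiplier is −c × k ≈ −0.594, so ΔY = k × (−c·ΔT) = (+€27.03 million) / 0.8581 ≈ +€31 million.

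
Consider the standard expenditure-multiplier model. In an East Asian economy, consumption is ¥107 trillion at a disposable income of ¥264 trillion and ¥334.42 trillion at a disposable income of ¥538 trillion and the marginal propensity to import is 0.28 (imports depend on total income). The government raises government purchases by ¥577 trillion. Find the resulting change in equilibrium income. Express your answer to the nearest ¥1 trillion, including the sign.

+¥1,282 trillion

MPC = ΔC/ΔYd = (334.42 − 107)/(538 − 264) = 227.42/274 = 0.83.
Government-spending multiplier = 1/(1 − c + m) = 1/(1 − 0.83 + 0.28) = 1/0.45 ≈ 2.222.
ΔY = k × ΔG = (+¥577 trillion) / 0.45 ≈ +¥1,282 trillion.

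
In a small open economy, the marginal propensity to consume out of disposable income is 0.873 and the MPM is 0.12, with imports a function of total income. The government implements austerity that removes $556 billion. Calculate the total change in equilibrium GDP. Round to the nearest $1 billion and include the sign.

−$2,251 billion

Spending multiplier = 1/(1 − c + m) = 1/(1 − 0.873 + 0.12) = 1/0.247 ≈ 4.049.
ΔY = k × ΔG = (−$556 billion) / 0.247 ≈ −$2,251 billion.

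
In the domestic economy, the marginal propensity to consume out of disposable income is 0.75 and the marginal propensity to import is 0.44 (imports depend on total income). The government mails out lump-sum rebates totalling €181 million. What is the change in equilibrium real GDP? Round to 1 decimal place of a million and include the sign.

A lump-sum tax change of −€181 million shifts disposable income by +€181 million; first-round consumption changes by −c × ΔT = −0.75 × (−€181 million) = +€135.75 million.
Expenditure multiplier = 1/(1 − c + m) = 1/(1 − 0.75 + 0.44) = 1/0.69 ≈ 1.449.
The tax multiplier is −c × k ≈ −1.087, so ΔY = k × (−c·ΔT) = (+€135.75 million) / 0.69 ≈ +€196.7 million.

+€196.7 million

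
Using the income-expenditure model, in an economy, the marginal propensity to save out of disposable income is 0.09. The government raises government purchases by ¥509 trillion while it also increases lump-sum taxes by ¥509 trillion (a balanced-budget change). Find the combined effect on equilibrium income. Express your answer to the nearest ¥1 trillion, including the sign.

MPC = 1 − MPS = 1 − 0.09 = 0.91.
Expenditure multiplier = 1/(1 − MPC) = 1/(1 − 0.91) = 1/0.09 ≈ 11.111.
ΔG contributes k·ΔG = (+¥509 trillion) / 0.09 ≈ +¥5,655.6 trillion.
ΔT of +¥509 trillion changes first-round spending by −c·ΔT = −¥463.19 trillion, contributing k·(−c·ΔT) = (−¥463.19 trillion) / 0.09 ≈ −¥5,146.6 trillion.
With ΔG = ΔT and no other leakages, the balanced-budget multiplier is 1, so ΔY = ΔG = +¥509 trillion.

+¥509 trillion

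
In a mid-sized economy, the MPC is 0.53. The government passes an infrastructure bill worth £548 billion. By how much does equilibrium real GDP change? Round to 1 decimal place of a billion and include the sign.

Spending multiplier = 1/(1 − MPC) = 1/(1 − 0.53) = 1/0.47 ≈ 2.128.
ΔY = k × ΔG = (+£548 billion) / 0.47 ≈ +£1,166 billion.

+£1,166.0 billion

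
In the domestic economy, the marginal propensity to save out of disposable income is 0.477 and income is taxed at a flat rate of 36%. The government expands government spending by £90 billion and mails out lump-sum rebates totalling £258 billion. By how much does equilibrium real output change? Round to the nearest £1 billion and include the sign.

+£338 billion

MPC = 1 − MPS = 1 − 0.477 = 0.523.
Expenditure multiplier = 1/(1 − c(1−t)) = 1/(1 − 0.523×0.64) = 1/0.66528 ≈ 1.503.
ΔG contributes k·ΔG = (+£90 billion) / 0.66528 ≈ +£135.3 billion.
ΔT of −£258 billion changes first-round spending by −c·ΔT = +£134.934 billion, contributing k·(−c·ΔT) = (+£134.934 billion) / 0.66528 ≈ +£202.8 billion.
Net ΔY = k(ΔG − c·ΔT) = (+£224.934 billion) / 0.66528 ≈ +£338 billion.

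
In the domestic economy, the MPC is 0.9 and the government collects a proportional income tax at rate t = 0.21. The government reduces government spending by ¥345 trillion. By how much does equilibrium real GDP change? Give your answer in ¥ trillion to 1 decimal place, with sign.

Expenditure multiplier = 1/(1 − c(1−t)) = 1/(1 − 0.9×0.79) = 1/0.289 ≈ 3.46.
ΔY = k × ΔG = (−¥345 trillion) / 0.289 ≈ −¥1,193.8 trillion.

−¥1,193.8 trillion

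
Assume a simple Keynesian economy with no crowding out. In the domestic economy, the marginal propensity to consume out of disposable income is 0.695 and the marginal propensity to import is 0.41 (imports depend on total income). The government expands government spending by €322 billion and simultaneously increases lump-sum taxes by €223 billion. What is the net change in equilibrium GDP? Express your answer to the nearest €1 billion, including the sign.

Expenditure multiplier = 1/(1 − c + m) = 1/(1 − 0.695 + 0.41) = 1/0.715 ≈ 1.399.
ΔG contributes k·ΔG = (+€322 billion) / 0.715 ≈ +€450.3 billion.
ΔT of +€223 billion changes first-round spending by −c·ΔT = −€154.985 billion, contributing k·(−c·ΔT) = (−€154.985 billion) / 0.715 ≈ −€216.8 billion.
Net ΔY = k(ΔG − c·ΔT) = (+€167.015 billion) / 0.715 ≈ +€234 billion.

+€234 billion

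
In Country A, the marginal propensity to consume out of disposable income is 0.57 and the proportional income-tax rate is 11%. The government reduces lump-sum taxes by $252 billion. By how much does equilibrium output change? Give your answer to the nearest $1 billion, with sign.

A lump-sum tax change of −$252 billion shifts disposable income by +$252 billion; first-round consumption changes by −c × ΔT = −0.57 × (−$252 billion) = +$143.64 billion.
Expenditure multiplier = 1/(1 − c(1−t)) = 1/(1 − 0.57×0.89) = 1/0.4927 ≈ 2.03.
The tax multiplier is −c × k ≈ −1.157, so ΔY = k × (−c·ΔT) = (+$143.64 billion) / 0.4927 ≈ +$292 billion.

+$292 billion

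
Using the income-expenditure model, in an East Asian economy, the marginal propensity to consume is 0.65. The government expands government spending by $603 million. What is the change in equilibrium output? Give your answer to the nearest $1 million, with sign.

+$1,723 million

Expenditure multiplier = 1/(1 − MPC) = 1/(1 − 0.65) = 1/0.35 ≈ 2.857.
ΔY = k × ΔG = (+$603 million) / 0.35 ≈ +$1,723 million.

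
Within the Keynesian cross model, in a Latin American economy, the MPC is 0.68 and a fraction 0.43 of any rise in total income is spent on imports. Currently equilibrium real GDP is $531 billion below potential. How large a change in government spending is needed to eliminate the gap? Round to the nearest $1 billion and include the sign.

+$398 billion

Spending multiplier = 1/(1 − c + m) = 1/(1 − 0.68 + 0.43) = 1/0.75 ≈ 1.333.
Need ΔY = +$531 billion, so ΔG = ΔY/k = (+$531 billion) × 0.75 ≈ +$398 billion.
The government should increase government spending by $398 billion.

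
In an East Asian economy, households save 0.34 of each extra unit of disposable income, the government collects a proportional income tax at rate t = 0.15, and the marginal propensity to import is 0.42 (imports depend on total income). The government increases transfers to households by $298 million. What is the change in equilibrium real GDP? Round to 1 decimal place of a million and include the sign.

+$229.0 million

MPC = 1 − MPS = 1 − 0.34 = 0.66.
The transfer change shifts disposable income by +$298 million, so first-round consumption changes by c·ΔTR = 0.66 × (+$298 million) = +$196.68 million.
Expenditure multiplier = 1/(1 − c(1−t) + m) = 1/(1 − 0.66×0.85 + 0.42) = 1/0.859 ≈ 1.164.
The transfer multiplier is c × k ≈ 0.768, so ΔY = k × (c·ΔTR) = (+$196.68 million) / 0.859 ≈ +$229 million.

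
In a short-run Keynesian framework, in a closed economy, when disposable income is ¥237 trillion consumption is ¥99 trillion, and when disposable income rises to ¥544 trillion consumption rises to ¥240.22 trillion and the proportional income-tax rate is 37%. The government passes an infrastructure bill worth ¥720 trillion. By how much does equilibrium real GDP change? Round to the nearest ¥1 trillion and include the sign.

MPC = ΔC/ΔYd = (240.22 − 99)/(544 − 237) = 141.22/307 = 0.46.
Expenditure multiplier = 1/(1 − c(1−t)) = 1/(1 − 0.46×0.63) = 1/0.7102 ≈ 1.408.
ΔY = k × ΔG = (+¥720 trillion) / 0.7102 ≈ +¥1,014 trillion.

+¥1,014 trillion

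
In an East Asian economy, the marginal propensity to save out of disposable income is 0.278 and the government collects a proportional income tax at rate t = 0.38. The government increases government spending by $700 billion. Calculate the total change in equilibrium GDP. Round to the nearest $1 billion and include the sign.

+$1,267 billion

MPC = 1 − MPS = 1 − 0.278 = 0.722.
Spending multiplier = 1/(1 − c(1−t)) = 1/(1 − 0.722×0.62) = 1/0.55236 ≈ 1.81.
ΔY = k × ΔG = (+$700 billion) / 0.55236 ≈ +$1,267 billion.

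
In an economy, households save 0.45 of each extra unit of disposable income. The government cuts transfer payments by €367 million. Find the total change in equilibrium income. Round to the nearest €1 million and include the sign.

−€449 million

MPC = 1 − MPS = 1 − 0.45 = 0.55.
The transfer change shifts disposable income by −€367 million, so first-round consumption changes by c·ΔTR = 0.55 × (−€367 million) = −€201.85 million.
Expenditure multiplier = 1/(1 − MPC) = 1/(1 − 0.55) = 1/0.45 ≈ 2.222.
The transfer multiplier is c × k ≈ 1.222, so ΔY = k × (c·ΔTR) = (−€201.85 million) / 0.45 ≈ −€449 million.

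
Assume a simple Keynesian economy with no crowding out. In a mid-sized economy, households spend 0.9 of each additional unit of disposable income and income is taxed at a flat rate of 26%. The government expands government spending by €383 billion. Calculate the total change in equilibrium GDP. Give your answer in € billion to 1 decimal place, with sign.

Government-spending multiplier = 1/(1 − c(1−t)) = 1/(1 − 0.9×0.74) = 1/0.334 ≈ 2.994.
ΔY = k × ΔG = (+€383 billion) / 0.334 ≈ +€1,146.7 billion.

+€1,146.7 billion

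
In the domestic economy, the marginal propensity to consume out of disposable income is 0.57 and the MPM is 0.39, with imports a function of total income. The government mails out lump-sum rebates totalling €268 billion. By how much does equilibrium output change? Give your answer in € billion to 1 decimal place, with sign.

A lump-sum tax change of −€268 billion shifts disposable income by +€268 billion; first-round consumption changes by −c × ΔT = −0.57 × (−€268 billion) = +€152.76 billion.
Expenditure multiplier = 1/(1 − c + m) = 1/(1 − 0.57 + 0.39) = 1/0.82 ≈ 1.22.
The tax multiplier is −c × k ≈ −0.695, so ΔY = k × (−c·ΔT) = (+€152.76 billion) / 0.82 ≈ +€186.3 billion.

+€186.3 billion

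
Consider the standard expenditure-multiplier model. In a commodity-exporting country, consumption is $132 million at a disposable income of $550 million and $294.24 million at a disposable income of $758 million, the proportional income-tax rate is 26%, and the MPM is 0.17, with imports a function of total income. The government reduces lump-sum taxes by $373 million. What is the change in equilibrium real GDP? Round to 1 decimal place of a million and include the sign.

+$490.8 million

MPC = ΔC/ΔYd = (294.24 − 132)/(758 − 550) = 162.24/208 = 0.78.
A lump-sum tax change of −$373 million shifts disposable income by +$373 million; first-round consumption changes by −c × ΔT = −0.78 × (−$373 million) = +$290.94 million.
Expenditure multiplier = 1/(1 − c(1−t) + m) = 1/(1 − 0.78×0.74 + 0.17) = 1/0.5928 ≈ 1.687.
The tax multiplier is −c × k ≈ −1.316, so ΔY = k × (−c·ΔT) = (+$290.94 million) / 0.5928 ≈ +$490.8 million.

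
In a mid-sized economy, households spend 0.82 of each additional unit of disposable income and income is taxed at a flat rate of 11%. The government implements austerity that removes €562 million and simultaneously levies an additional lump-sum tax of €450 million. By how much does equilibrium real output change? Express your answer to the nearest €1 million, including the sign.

Expenditure multiplier = 1/(1 − c(1−t)) = 1/(1 − 0.82×0.89) = 1/0.2702 ≈ 3.701.
ΔG contributes k·ΔG = (−€562 million) / 0.2702 ≈ −€2,079.9 million.
ΔT of +€450 million changes first-round spending by −c·ΔT = −€369 million, contributing k·(−c·ΔT) = (−€369 million) / 0.2702 ≈ −€1,365.7 million.
Net ΔY = k(ΔG − c·ΔT) = (−€931 million) / 0.2702 ≈ −€3,446 million.

−€3,446 million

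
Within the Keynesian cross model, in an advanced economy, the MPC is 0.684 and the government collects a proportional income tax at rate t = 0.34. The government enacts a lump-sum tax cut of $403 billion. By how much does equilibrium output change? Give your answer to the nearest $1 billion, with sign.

A lump-sum tax change of −$403 billion shifts disposable income by +$403 billion; first-round consumption changes by −c × ΔT = −0.684 × (−$403 billion) = +$275.652 billion.
Expenditure multiplier = 1/(1 − c(1−t)) = 1/(1 − 0.684×0.66) = 1/0.54856 ≈ 1.823.
The tax multiplier is −c × k ≈ −1.247, so ΔY = k × (−c·ΔT) = (+$275.652 billion) / 0.54856 ≈ +$503 billion.

+$503 billion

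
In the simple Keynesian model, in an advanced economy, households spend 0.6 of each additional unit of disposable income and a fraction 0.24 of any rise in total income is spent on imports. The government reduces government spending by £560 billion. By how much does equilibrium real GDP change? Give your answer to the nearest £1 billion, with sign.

Expenditure multiplier = 1/(1 − c + m) = 1/(1 − 0.6 + 0.24) = 1/0.64 ≈ 1.563.
ΔY = k × ΔG = (−£560 billion) / 0.64 = −£875 billion.

−£875 billion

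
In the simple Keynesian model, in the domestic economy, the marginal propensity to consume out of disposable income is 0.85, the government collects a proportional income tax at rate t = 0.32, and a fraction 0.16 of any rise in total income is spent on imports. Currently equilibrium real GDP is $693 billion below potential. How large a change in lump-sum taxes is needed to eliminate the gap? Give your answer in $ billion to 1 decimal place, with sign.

−$474.5 billion

Spending multiplier = 1/(1 − c(1−t) + m) = 1/(1 − 0.85×0.68 + 0.16) = 1/0.582 ≈ 1.718.
Tax multiplier = −c·k = −0.85/0.582 ≈ −1.46. Need ΔY = +$693 billion, so ΔT = ΔY/(−c·k) = −(+$693 billion) × 0.582 / 0.85 ≈ −$474.5 billion.
The government should cut lump-sum taxes by $474.5 billion.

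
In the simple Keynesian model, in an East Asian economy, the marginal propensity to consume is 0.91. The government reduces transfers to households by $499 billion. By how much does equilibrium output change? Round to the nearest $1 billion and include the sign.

The transfer change shifts disposable income by −$499 billion, so first-round consumption changes by c·ΔTR = 0.91 × (−$499 billion) = −$454.09 billion.
Expenditure multiplier = 1/(1 − MPC) = 1/(1 − 0.91) = 1/0.09 ≈ 11.111.
The transfer multiplier is c × k ≈ 10.111, so ΔY = k × (c·ΔTR) = (−$454.09 billion) / 0.09 ≈ −$5,045 billion.

−$5,045 billion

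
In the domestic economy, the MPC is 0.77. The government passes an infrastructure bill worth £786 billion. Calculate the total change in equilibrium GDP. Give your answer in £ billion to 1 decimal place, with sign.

+£3,417.4 billion

Government-spending multiplier = 1/(1 − MPC) = 1/(1 − 0.77) = 1/0.23 ≈ 4.348.
ΔY = k × ΔG = (+£786 billion) / 0.23 ≈ +£3,417.4 billion.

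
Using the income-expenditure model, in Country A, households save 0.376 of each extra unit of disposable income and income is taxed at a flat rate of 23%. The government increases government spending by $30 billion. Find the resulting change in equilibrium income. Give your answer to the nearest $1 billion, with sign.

+$58 billion

MPC = 1 − MPS = 1 − 0.376 = 0.624.
Spending multiplier = 1/(1 − c(1−t)) = 1/(1 − 0.624×0.77) = 1/0.51952 ≈ 1.925.
ΔY = k × ΔG = (+$30 billion) / 0.51952 ≈ +$58 billion.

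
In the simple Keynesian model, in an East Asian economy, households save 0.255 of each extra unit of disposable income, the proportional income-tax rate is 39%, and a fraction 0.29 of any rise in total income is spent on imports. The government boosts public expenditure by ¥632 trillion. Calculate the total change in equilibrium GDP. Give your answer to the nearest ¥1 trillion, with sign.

MPC = 1 − MPS = 1 − 0.255 = 0.745.
Spending multiplier = 1/(1 − c(1−t) + m) = 1/(1 − 0.745×0.61 + 0.29) = 1/0.83555 ≈ 1.197.
ΔY = k × ΔG = (+¥632 trillion) / 0.83555 ≈ +¥756 trillion.

+¥756 trillion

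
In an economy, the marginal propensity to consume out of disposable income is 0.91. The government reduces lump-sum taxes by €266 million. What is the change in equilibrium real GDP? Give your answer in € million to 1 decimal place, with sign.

A lump-sum tax change of −€266 million shifts disposable income by +€266 million; first-round consumption changes by −c × ΔT = −0.91 × (−€266 million) = +€242.06 million.
Expenditure multiplier = 1/(1 − MPC) = 1/(1 − 0.91) = 1/0.09 ≈ 11.111.
The tax multiplier is −c × k ≈ −10.111, so ΔY = k × (−c·ΔT) = (+€242.06 million) / 0.09 ≈ +€2,689.6 million.

+€2,689.6 million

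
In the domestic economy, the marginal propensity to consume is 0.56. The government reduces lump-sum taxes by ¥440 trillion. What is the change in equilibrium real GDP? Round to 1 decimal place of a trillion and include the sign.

+¥560.0 trillion

A lump-sum tax change of −¥440 trillion shifts disposable income by +¥440 trillion; first-round consumption changes by −c × ΔT = −0.56 × (−¥440 trillion) = +¥246.4 trillion.
Expenditure multiplier = 1/(1 − MPC) = 1/(1 − 0.56) = 1/0.44 ≈ 2.273.
The tax multiplier is −c × k ≈ −1.273, so ΔY = k × (−c·ΔT) = (+¥246.4 trillion) / 0.44 = +¥560 trillion.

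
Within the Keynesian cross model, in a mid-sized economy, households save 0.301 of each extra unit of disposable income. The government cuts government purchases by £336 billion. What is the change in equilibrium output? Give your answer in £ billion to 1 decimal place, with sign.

MPC = 1 − MPS = 1 − 0.301 = 0.699.
Spending multiplier = 1/(1 − MPC) = 1/(1 − 0.699) = 1/0.301 ≈ 3.322.
ΔY = k × ΔG = (−£336 billion) / 0.301 ≈ −£1,116.3 billion.

−£1,116.3 billion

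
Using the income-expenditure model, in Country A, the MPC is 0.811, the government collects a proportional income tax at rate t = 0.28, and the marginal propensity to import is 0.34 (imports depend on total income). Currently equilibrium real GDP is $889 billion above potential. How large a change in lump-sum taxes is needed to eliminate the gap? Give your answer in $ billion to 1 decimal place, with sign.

+$828.8 billion

Spending multiplier = 1/(1 − c(1−t) + m) = 1/(1 − 0.811×0.72 + 0.34) = 1/0.75608 ≈ 1.323.
Tax multiplier = −c·k = −0.811/0.75608 ≈ −1.073. Need ΔY = −$889 billion, so ΔT = ΔY/(−c·k) = −(−$889 billion) × 0.75608 / 0.811 ≈ +$828.8 billion.
The government should raise lump-sum taxes by $828.8 billion.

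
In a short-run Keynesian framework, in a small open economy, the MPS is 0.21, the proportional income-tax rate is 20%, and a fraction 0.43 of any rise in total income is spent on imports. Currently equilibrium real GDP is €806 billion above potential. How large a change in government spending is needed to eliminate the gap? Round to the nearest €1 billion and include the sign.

−€643 billion

MPC = 1 − MPS = 1 − 0.21 = 0.79.
Spending multiplier = 1/(1 − c(1−t) + m) = 1/(1 − 0.79×0.8 + 0.43) = 1/0.798 ≈ 1.253.
Need ΔY = −€806 billion, so ΔG = ΔY/k = (−€806 billion) × 0.798 ≈ −€643 billion.
The government should cut government spending by €643 billion.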